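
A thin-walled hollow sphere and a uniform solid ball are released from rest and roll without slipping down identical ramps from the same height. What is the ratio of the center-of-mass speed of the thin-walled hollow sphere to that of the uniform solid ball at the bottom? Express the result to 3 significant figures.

v_ratio ≈ 0.917

Each satisfies Mgh = ½(1+k)Mv² with k = I/(MR²), so v ∝ 1/√(1+k).
For the thin-walled hollow sphere k = 2/3; for the uniform solid ball k = 0.4.
v₁/v₂ = √((1+k₂)/(1+k₁)) = √(1.4/1.667) ≈ 0.917.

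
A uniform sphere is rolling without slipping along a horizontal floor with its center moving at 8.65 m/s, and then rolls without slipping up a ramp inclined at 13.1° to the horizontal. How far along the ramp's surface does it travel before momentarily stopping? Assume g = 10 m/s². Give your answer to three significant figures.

d ≈ 23.1 m

For this body I = (2/5)MR², i.e. k = I/(MR²) = 0.4.
The rolling condition ω = v/R makes the rotational term ½I(v/R)² = ½kMv², so KE_total = ½(1+k)Mv² = (7/10)Mv².
Setting this equal to Mgh gives the vertical rise h = (1+k)v₀²/(2g) = 1.4×8.65²/(2×10) = 5.238 m.
The distance along the slope is d = h/sinθ = 5.238/sin13.1° ≈ 23.1 m.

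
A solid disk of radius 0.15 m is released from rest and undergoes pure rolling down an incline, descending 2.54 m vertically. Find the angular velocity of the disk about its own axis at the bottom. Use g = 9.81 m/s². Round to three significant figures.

ω ≈ 38.4 rad/s

For this body I = (1/2)MR², i.e. k = I/(MR²) = 0.5.
Since it rolls without slipping, ω = v/R and KE = ½Mv² + ½Iω² = ½(1+k)Mv² = (3/4)Mv².
Energy conservation Mgh = ½(1+k)Mv² gives v = √(2gh/(1+k)) = √(2 × 9.81 × 2.54 / 1.5) = 5.764 m/s.
The angular speed follows from ω = v/R = 5.764/0.15 ≈ 38.4 rad/s.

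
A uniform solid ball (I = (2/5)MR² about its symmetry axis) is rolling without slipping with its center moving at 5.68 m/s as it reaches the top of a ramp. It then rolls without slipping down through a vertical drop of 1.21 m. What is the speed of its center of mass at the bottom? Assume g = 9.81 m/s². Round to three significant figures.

v ≈ 7.02 m/s

The moment of inertia is (2/5)MR², giving k ≡ I/(MR²) = 0.4.
Rolling without slipping gives ω = v/R, so the total kinetic energy is ½Mv² + ½Iω² = ½(1+k)Mv² = (7/10)Mv².
Conserving energy between top and bottom: (7/10)Mv² = (7/10)Mv₀² + Mgh, hence v² = v₀² + 2gh/(1+k).
v = √(5.68² + 2×9.81×1.21/1.4) = √49.22 ≈ 7.02 m/s.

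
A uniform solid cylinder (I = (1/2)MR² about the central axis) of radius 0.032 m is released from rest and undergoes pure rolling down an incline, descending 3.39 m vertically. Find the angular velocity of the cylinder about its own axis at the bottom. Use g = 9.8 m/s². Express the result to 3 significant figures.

ω ≈ 208 rad/s

Here I = (1/2)MR², so the shape factor k = I/(MR²) = 0.5.
Since it rolls without slipping, ω = v/R and KE = ½Mv² + ½Iω² = ½(1+k)Mv² = (3/4)Mv².
Energy conservation Mgh = ½(1+k)Mv² gives v = √(2gh/(1+k)) = √(2 × 9.8 × 3.39 / 1.5) = 6.656 m/s.
The angular speed follows from ω = v/R = 6.656/0.032 ≈ 208 rad/s.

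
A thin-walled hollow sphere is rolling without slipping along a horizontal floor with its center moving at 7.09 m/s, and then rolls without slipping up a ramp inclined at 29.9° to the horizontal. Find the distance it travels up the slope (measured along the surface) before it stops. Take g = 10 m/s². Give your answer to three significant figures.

Here I = (2/3)MR², so the shape factor k = I/(MR²) = 2/3.
Pure rolling means v = ωR; then KE = ½Mv² + ½I(v/R)² = ½(1+k)Mv² = (5/6)Mv².
Setting this equal to Mgh gives the vertical rise h = (1+k)v₀²/(2g) = 1.667×7.09²/(2×10) = 4.189 m.
The distance along the slope is d = h/sinθ = 4.189/sin29.9° ≈ 8.40 m.

d ≈ 8.40 m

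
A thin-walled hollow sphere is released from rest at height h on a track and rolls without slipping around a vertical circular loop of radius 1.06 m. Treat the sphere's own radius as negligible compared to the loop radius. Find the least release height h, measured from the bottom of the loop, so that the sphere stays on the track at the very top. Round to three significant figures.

h_min ≈ 3.00 m

For this body I = (2/3)MR², i.e. k = I/(MR²) = 2/3.
At the top of the loop, the minimum-contact condition is Mg = Mv_top²/r, so v_top² = gr.
With ω = v/R, the kinetic energy at speed v is ½(1+k)Mv² = (5/6)Mv².
Energy conservation from release (height h) to the top (height 2r): Mgh = Mg(2r) + (5/6)M·gr.
Thus h_min = 2r + (1+k)r/2 = r(2 + 1.667/2) = 1.06 × 2.833 ≈ 3.00 m.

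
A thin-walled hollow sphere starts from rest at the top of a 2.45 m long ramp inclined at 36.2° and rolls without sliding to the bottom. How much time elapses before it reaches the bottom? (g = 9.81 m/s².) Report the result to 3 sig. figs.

For this body I = (2/3)MR², i.e. k = I/(MR²) = 2/3.
Along the incline Mg sinθ − f = Ma, and torque about the center fR = Iα = kMR²(a/R) gives f = kMa.
Hence a = g sinθ/(1+k) = 9.81×sin36.2°/1.667 = 3.476 m/s².
With constant a from rest, t = √(2L/a) = √(2·2.45/3.476) ≈ 1.19 s.

t ≈ 1.19 s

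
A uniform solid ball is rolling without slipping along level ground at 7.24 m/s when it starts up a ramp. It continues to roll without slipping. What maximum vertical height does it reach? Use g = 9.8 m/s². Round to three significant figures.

h ≈ 3.74 m

With I = (2/5)MR², the ratio k = I/(MR²) is 0.4.
Since it rolls without slipping, ω = v/R and KE = ½Mv² + ½Iω² = ½(1+k)Mv² = (7/10)Mv².
At the top the kinetic energy is zero, so (7/10)Mv₀² = Mgh.
Thus h = (1+k)v₀²/(2g) = 1.4 × 7.24² / (2 × 9.8) ≈ 3.74 m.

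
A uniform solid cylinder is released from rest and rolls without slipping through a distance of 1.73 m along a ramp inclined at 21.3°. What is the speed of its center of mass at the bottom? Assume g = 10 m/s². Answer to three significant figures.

With I = (1/2)MR², the ratio k = I/(MR²) is 0.5.
Pure rolling means v = ωR; then KE = ½Mv² + ½I(v/R)² = ½(1+k)Mv² = (3/4)Mv².
The vertical drop is h = L sinθ = 1.73 × sin21.3° = 0.6284 m.
Setting Mgh = (3/4)Mv² gives v = √(2gh/(1+k)) = √(2·10·0.6284/1.5) ≈ 2.89 m/s.

v ≈ 2.89 m/s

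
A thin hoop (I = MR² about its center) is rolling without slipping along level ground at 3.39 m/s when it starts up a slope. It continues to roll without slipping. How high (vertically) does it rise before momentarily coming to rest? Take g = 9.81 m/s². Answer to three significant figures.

With I = MR², the ratio k = I/(MR²) is 1.
Rolling without slipping gives ω = v/R, so the total kinetic energy is ½Mv² + ½Iω² = ½(1+k)Mv² = Mv².
At the top the kinetic energy is zero, so Mv₀² = Mgh.
Thus h = (1+k)v₀²/(2g) = 2 × 3.39² / (2 × 9.81) ≈ 1.17 m.

h ≈ 1.17 m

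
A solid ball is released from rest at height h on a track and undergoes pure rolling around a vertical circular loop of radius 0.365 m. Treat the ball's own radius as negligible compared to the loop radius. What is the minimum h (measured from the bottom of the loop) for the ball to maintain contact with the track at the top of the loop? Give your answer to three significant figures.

The moment of inertia is (2/5)MR², giving k ≡ I/(MR²) = 0.4.
At the top of the loop, the minimum-contact condition is Mg = Mv_top²/r, so v_top² = gr.
With ω = v/R, the kinetic energy at speed v is ½(1+k)Mv² = (7/10)Mv².
Energy conservation from release (height h) to the top (height 2r): Mgh = Mg(2r) + (7/10)M·gr.
Thus h_min = 2r + (1+k)r/2 = r(2 + 1.4/2) = 0.365 × 2.7 ≈ 0.986 m.

h_min ≈ 0.986 m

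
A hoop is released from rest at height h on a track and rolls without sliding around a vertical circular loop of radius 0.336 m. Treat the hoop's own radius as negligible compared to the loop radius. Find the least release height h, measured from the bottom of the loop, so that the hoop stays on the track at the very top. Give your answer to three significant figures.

h_min ≈ 1.01 m

For this body I = MR², i.e. k = I/(MR²) = 1.
At the top of the loop, the minimum-contact condition is Mg = Mv_top²/r, so v_top² = gr.
With ω = v/R, the kinetic energy at speed v is ½(1+k)Mv² = Mv².
Energy conservation from release (height h) to the top (height 2r): Mgh = Mg(2r) + M·gr.
Thus h_min = 2r + (1+k)r/2 = r(2 + 2/2) = 0.336 × 3 ≈ 1.01 m.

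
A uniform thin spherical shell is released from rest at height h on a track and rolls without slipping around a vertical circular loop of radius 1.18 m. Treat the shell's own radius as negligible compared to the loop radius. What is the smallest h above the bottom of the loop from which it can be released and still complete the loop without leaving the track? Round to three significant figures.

h_min ≈ 3.34 m

The moment of inertia is (2/3)MR², giving k ≡ I/(MR²) = 2/3.
At the top of the loop, the minimum-contact condition is Mg = Mv_top²/r, so v_top² = gr.
With ω = v/R, the kinetic energy at speed v is ½(1+k)Mv² = (5/6)Mv².
Energy conservation from release (height h) to the top (height 2r): Mgh = Mg(2r) + (5/6)M·gr.
Thus h_min = 2r + (1+k)r/2 = r(2 + 1.667/2) = 1.18 × 2.833 ≈ 3.34 m.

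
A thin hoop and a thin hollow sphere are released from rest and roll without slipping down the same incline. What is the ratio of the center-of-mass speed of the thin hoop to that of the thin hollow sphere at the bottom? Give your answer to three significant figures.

Each satisfies Mgh = ½(1+k)Mv² with k = I/(MR²), so v ∝ 1/√(1+k).
For the thin hoop k = 1; for the thin hollow sphere k = 2/3.
v₁/v₂ = √((1+k₂)/(1+k₁)) = √(1.667/2) ≈ 0.913.

v_ratio ≈ 0.913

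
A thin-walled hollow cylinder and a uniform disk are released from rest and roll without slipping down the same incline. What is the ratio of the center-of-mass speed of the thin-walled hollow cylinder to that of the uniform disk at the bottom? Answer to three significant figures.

Each satisfies Mgh = ½(1+k)Mv² with k = I/(MR²), so v ∝ 1/√(1+k).
For the thin-walled hollow cylinder k = 1; for the uniform disk k = 0.5.
v₁/v₂ = √((1+k₂)/(1+k₁)) = √(1.5/2) ≈ 0.866.

v_ratio ≈ 0.866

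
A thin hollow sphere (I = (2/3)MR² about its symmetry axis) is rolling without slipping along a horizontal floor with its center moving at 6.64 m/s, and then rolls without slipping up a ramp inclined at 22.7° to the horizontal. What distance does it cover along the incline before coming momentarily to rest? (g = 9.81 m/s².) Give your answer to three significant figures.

For this body I = (2/3)MR², i.e. k = I/(MR²) = 2/3.
Pure rolling means v = ωR; then KE = ½Mv² + ½I(v/R)² = ½(1+k)Mv² = (5/6)Mv².
Setting this equal to Mgh gives the vertical rise h = (1+k)v₀²/(2g) = 1.667×6.64²/(2×9.81) = 3.745 m.
The distance along the slope is d = h/sinθ = 3.745/sin22.7° ≈ 9.71 m.

d ≈ 9.71 m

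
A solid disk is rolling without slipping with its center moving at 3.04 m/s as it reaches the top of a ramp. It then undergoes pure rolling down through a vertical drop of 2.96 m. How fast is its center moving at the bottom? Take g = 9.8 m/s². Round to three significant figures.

v ≈ 6.92 m/s

The moment of inertia is (1/2)MR², giving k ≡ I/(MR²) = 0.5.
The rolling condition ω = v/R makes the rotational term ½I(v/R)² = ½kMv², so KE_total = ½(1+k)Mv² = (3/4)Mv².
Conserving energy between top and bottom: (3/4)Mv² = (3/4)Mv₀² + Mgh, hence v² = v₀² + 2gh/(1+k).
v = √(3.04² + 2×9.8×2.96/1.5) = √47.92 ≈ 6.92 m/s.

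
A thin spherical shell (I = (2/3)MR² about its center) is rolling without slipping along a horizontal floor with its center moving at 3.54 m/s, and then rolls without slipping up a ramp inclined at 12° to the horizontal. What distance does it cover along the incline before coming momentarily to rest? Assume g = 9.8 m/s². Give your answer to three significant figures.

Here I = (2/3)MR², so the shape factor k = I/(MR²) = 2/3.
Since it rolls without slipping, ω = v/R and KE = ½Mv² + ½Iω² = ½(1+k)Mv² = (5/6)Mv².
Setting this equal to Mgh gives the vertical rise h = (1+k)v₀²/(2g) = 1.667×3.54²/(2×9.8) = 1.066 m.
Along the incline, d = h/sinθ = 1.066/sin12° ≈ 5.13 m.

d ≈ 5.13 m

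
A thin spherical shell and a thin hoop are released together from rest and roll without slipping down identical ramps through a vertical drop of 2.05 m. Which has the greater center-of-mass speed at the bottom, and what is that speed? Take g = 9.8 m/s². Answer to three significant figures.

the thin spherical shell, at v ≈ 4.91 m/s

For rolling without slipping, Mgh = ½(1+k)Mv² where k = I/(MR²), so v = √(2gh/(1+k)).
Thin spherical shell: k = 2/3, giving v = √(2×9.8×2.05/1.667) = 4.91 m/s.
Thin hoop: k = 1, giving v = √(2×9.8×2.05/2) = 4.482 m/s.
The smaller k wins: the thin spherical shell, at ≈ 4.91 m/s.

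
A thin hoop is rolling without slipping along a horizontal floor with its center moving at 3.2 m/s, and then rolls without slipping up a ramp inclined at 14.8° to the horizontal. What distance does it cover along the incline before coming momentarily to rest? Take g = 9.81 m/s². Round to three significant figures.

d ≈ 4.09 m

Here I = MR², so the shape factor k = I/(MR²) = 1.
Since it rolls without slipping, ω = v/R and KE = ½Mv² + ½Iω² = ½(1+k)Mv² = Mv².
Setting this equal to Mgh gives the vertical rise h = (1+k)v₀²/(2g) = 2×3.2²/(2×9.81) = 1.044 m.
Along the incline, d = h/sinθ = 1.044/sin14.8° ≈ 4.09 m.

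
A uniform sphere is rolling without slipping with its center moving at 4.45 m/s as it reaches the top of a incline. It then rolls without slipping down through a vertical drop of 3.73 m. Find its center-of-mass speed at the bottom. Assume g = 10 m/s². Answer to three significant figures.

v ≈ 8.55 m/s

The moment of inertia is (2/5)MR², giving k ≡ I/(MR²) = 0.4.
Pure rolling means v = ωR; then KE = ½Mv² + ½I(v/R)² = ½(1+k)Mv² = (7/10)Mv².
Energy conservation: (7/10)Mv₀² + Mgh = (7/10)Mv², so v² = v₀² + 2gh/(1+k).
v = √(4.45² + 2×10×3.73/1.4) = √73.09 ≈ 8.55 m/s.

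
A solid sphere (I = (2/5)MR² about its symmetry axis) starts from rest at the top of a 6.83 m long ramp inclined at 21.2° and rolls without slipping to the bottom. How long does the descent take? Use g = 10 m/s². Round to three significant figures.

t ≈ 2.30 s

The moment of inertia is (2/5)MR², giving k ≡ I/(MR²) = 0.4.
Newton's second law down the slope: Mg sinθ − f = Ma. The torque equation fR = Iα (with α = a/R) gives f = kMa.
Hence a = g sinθ/(1+k) = 10×sin21.2°/1.4 = 2.583 m/s².
Starting from rest, L = ½at², so t = √(2L/a) = √(2×6.83/2.583) ≈ 2.30 s.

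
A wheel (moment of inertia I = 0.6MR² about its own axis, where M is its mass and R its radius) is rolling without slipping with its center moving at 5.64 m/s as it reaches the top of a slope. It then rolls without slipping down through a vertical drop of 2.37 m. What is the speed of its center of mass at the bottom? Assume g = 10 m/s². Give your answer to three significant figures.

v ≈ 7.84 m/s

For this body I = 0.6MR², i.e. k = I/(MR²) = 0.6.
Since it rolls without slipping, ω = v/R and KE = ½Mv² + ½Iω² = ½(1+k)Mv² = (4/5)Mv².
Conserving energy between top and bottom: (4/5)Mv² = (4/5)Mv₀² + Mgh, hence v² = v₀² + 2gh/(1+k).
v = √(5.64² + 2×10×2.37/1.6) = √61.43 ≈ 7.84 m/s.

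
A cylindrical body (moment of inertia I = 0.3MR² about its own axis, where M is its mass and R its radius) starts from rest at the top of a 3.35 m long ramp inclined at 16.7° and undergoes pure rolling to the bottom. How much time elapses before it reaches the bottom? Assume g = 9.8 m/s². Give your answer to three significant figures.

t ≈ 1.76 s

With I = 0.3MR², the ratio k = I/(MR²) is 0.3.
Newton's second law down the slope: Mg sinθ − f = Ma. The torque equation fR = Iα (with α = a/R) gives f = kMa.
Hence a = g sinθ/(1+k) = 9.8×sin16.7°/1.3 = 2.166 m/s².
Starting from rest, L = ½at², so t = √(2L/a) = √(2×3.35/2.166) ≈ 1.76 s.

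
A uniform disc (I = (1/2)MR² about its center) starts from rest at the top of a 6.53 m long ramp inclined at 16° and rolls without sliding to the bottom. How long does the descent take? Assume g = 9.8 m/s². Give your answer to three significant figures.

t ≈ 2.69 s

For this body I = (1/2)MR², i.e. k = I/(MR²) = 0.5.
Translational: Mg sinθ − f = Ma. Rotational about the CM: fR = Iα = kMRa, so f = kMa.
Hence a = g sinθ/(1+k) = 9.8×sin16°/1.5 = 1.801 m/s².
Starting from rest, L = ½at², so t = √(2L/a) = √(2×6.53/1.801) ≈ 2.69 s.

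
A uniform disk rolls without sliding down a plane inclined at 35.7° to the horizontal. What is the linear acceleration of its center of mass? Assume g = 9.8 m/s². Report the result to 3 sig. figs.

a ≈ 3.81 m/s²

For this body I = (1/2)MR², i.e. k = I/(MR²) = 0.5.
Along the incline Mg sinθ − f = Ma, and torque about the center fR = Iα = kMR²(a/R) gives f = kMa.
Eliminating f: Mg sinθ = (1+k)Ma, so a = g sinθ/(1+k) = 9.8 × sin35.7° / 1.5 ≈ 3.81 m/s².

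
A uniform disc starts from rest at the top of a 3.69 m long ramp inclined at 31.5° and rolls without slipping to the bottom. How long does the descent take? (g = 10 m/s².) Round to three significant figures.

The moment of inertia is (1/2)MR², giving k ≡ I/(MR²) = 0.5.
Along the incline Mg sinθ − f = Ma, and torque about the center fR = Iα = kMR²(a/R) gives f = kMa.
Hence a = g sinθ/(1+k) = 10×sin31.5°/1.5 = 3.483 m/s².
With constant a from rest, t = √(2L/a) = √(2·3.69/3.483) ≈ 1.46 s.

t ≈ 1.46 s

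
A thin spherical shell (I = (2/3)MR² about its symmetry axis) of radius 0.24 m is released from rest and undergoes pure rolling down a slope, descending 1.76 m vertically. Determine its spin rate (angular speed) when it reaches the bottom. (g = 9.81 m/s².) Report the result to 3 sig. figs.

Here I = (2/3)MR², so the shape factor k = I/(MR²) = 2/3.
Rolling without slipping gives ω = v/R, so the total kinetic energy is ½Mv² + ½Iω² = ½(1+k)Mv² = (5/6)Mv².
Energy conservation Mgh = ½(1+k)Mv² gives v = √(2gh/(1+k)) = √(2 × 9.81 × 1.76 / 1.667) = 4.552 m/s.
The angular speed follows from ω = v/R = 4.552/0.24 ≈ 19.0 rad/s.

ω ≈ 19.0 rad/s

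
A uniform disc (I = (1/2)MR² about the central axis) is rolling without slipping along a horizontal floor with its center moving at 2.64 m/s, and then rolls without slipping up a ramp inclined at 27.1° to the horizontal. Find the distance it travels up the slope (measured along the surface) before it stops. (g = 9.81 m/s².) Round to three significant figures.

For this body I = (1/2)MR², i.e. k = I/(MR²) = 0.5.
Rolling without slipping gives ω = v/R, so the total kinetic energy is ½Mv² + ½Iω² = ½(1+k)Mv² = (3/4)Mv².
Setting this equal to Mgh gives the vertical rise h = (1+k)v₀²/(2g) = 1.5×2.64²/(2×9.81) = 0.5328 m.
Along the incline, d = h/sinθ = 0.5328/sin27.1° ≈ 1.17 m.

d ≈ 1.17 m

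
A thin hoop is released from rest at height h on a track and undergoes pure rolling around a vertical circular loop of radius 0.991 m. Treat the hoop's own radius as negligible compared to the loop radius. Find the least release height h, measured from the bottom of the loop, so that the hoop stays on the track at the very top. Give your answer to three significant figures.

h_min ≈ 2.97 m

Here I = MR², so the shape factor k = I/(MR²) = 1.
At the top, contact is just lost when gravity alone supplies the centripetal force: Mg = Mv_top²/r, i.e. v_top² = gr.
With ω = v/R, the kinetic energy at speed v is ½(1+k)Mv² = Mv².
Energy conservation from release (height h) to the top (height 2r): Mgh = Mg(2r) + M·gr.
Thus h_min = 2r + (1+k)r/2 = r(2 + 2/2) = 0.991 × 3 ≈ 2.97 m.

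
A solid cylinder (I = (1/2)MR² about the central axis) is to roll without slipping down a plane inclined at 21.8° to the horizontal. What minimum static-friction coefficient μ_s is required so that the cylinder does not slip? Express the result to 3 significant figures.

With I = (1/2)MR², the ratio k = I/(MR²) is 0.5.
Newton's second law down the slope: Mg sinθ − f = Ma. The torque equation fR = Iα (with α = a/R) gives f = kMa.
These give a = g sinθ/(1+k) and the required friction f = kMg sinθ/(1+k).
With N = Mg cosθ, the no-slip condition f ≤ μN gives μ_min = f/N = k tanθ/(1+k).
μ_min = 0.5 × tan21.8° / 1.5 ≈ 0.133.

μ_min ≈ 0.133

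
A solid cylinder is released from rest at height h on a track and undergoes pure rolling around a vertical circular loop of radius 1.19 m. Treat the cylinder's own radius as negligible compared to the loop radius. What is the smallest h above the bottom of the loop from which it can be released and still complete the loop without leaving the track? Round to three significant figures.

h_min ≈ 3.27 m

For this body I = (1/2)MR², i.e. k = I/(MR²) = 0.5.
At the top of the loop, the minimum-contact condition is Mg = Mv_top²/r, so v_top² = gr.
With ω = v/R, the kinetic energy at speed v is ½(1+k)Mv² = (3/4)Mv².
Energy conservation from release (height h) to the top (height 2r): Mgh = Mg(2r) + (3/4)M·gr.
Thus h_min = 2r + (1+k)r/2 = r(2 + 1.5/2) = 1.19 × 2.75 ≈ 3.27 m.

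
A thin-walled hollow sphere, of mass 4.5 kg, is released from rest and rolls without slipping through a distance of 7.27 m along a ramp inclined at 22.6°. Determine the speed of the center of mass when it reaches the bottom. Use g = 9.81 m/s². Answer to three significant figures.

For this body I = (2/3)MR², i.e. k = I/(MR²) = 2/3.
Since it rolls without slipping, ω = v/R and KE = ½Mv² + ½Iω² = ½(1+k)Mv² = (5/6)Mv².
The vertical drop is h = L sinθ = 7.27 × sin22.6° = 2.794 m.
Setting Mgh = (5/6)Mv² gives v = √(2gh/(1+k)) = √(2·9.81·2.794/1.667) ≈ 5.73 m/s.

v ≈ 5.73 m/s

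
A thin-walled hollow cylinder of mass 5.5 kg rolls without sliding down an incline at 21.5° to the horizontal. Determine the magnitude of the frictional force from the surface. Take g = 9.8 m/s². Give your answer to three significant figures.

With I = MR², the ratio k = I/(MR²) is 1.
Translational: Mg sinθ − f = Ma. Rotational about the CM: fR = Iα = kMRa, so f = kMa.
Combining, a = g sinθ/(1+k) and f = kMa = kMg sinθ/(1+k).
f = 1 × 5.5 × 9.8 × sin21.5° / 2 ≈ 9.88 N.

f ≈ 9.88 N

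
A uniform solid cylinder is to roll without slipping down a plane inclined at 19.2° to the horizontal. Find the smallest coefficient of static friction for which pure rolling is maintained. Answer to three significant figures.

The moment of inertia is (1/2)MR², giving k ≡ I/(MR²) = 0.5.
Newton's second law down the slope: Mg sinθ − f = Ma. The torque equation fR = Iα (with α = a/R) gives f = kMa.
These give a = g sinθ/(1+k) and the required friction f = kMg sinθ/(1+k).
With N = Mg cosθ, the no-slip condition f ≤ μN gives μ_min = f/N = k tanθ/(1+k).
μ_min = 0.5 × tan19.2° / 1.5 ≈ 0.116.

μ_min ≈ 0.116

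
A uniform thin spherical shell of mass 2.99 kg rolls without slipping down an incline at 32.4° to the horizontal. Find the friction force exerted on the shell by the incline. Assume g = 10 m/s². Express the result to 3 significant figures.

f ≈ 6.41 N

With I = (2/3)MR², the ratio k = I/(MR²) is 2/3.
Translational: Mg sinθ − f = Ma. Rotational about the CM: fR = Iα = kMRa, so f = kMa.
Combining, a = g sinθ/(1+k) and f = kMa = kMg sinθ/(1+k).
f = (2/3) × 2.99 × 10 × sin32.4° / 1.667 ≈ 6.41 N.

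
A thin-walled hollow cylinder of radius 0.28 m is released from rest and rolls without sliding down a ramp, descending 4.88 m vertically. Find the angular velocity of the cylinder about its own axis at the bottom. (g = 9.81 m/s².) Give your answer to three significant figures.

Here I = MR², so the shape factor k = I/(MR²) = 1.
The rolling condition ω = v/R makes the rotational term ½I(v/R)² = ½kMv², so KE_total = ½(1+k)Mv² = Mv².
Energy conservation Mgh = ½(1+k)Mv² gives v = √(2gh/(1+k)) = √(2 × 9.81 × 4.88 / 2) = 6.919 m/s.
Then ω = v/R = 6.919 / 0.28 ≈ 24.7 rad/s.

ω ≈ 24.7 rad/s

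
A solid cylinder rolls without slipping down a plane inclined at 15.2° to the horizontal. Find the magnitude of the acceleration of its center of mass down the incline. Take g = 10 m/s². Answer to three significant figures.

Here I = (1/2)MR², so the shape factor k = I/(MR²) = 0.5.
Along the incline Mg sinθ − f = Ma, and torque about the center fR = Iα = kMR²(a/R) gives f = kMa.
Eliminating f: Mg sinθ = (1+k)Ma, so a = g sinθ/(1+k) = 10 × sin15.2° / 1.5 ≈ 1.75 m/s².

a ≈ 1.75 m/s²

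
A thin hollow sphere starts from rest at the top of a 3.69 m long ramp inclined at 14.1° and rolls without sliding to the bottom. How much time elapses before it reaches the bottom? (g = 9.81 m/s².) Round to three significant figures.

t ≈ 2.27 s

For this body I = (2/3)MR², i.e. k = I/(MR²) = 2/3.
Translational: Mg sinθ − f = Ma. Rotational about the CM: fR = Iα = kMRa, so f = kMa.
Hence a = g sinθ/(1+k) = 9.81×sin14.1°/1.667 = 1.434 m/s².
With constant a from rest, t = √(2L/a) = √(2·3.69/1.434) ≈ 2.27 s.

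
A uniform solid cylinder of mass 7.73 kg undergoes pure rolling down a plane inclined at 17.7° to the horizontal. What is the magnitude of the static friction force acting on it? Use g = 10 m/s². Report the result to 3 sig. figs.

For this body I = (1/2)MR², i.e. k = I/(MR²) = 0.5.
Newton's second law down the slope: Mg sinθ − f = Ma. The torque equation fR = Iα (with α = a/R) gives f = kMa.
Combining, a = g sinθ/(1+k) and f = kMa = kMg sinθ/(1+k).
f = 0.5 × 7.73 × 10 × sin17.7° / 1.5 ≈ 7.83 N.

f ≈ 7.83 N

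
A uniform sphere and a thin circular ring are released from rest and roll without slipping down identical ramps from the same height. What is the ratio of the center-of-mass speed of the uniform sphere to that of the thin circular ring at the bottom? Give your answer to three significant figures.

Each satisfies Mgh = ½(1+k)Mv² with k = I/(MR²), so v ∝ 1/√(1+k).
For the uniform sphere k = 0.4; for the thin circular ring k = 1.
v₁/v₂ = √((1+k₂)/(1+k₁)) = √(2/1.4) ≈ 1.20.

v_ratio ≈ 1.20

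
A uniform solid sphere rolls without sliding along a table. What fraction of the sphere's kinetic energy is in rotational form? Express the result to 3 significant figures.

fraction ≈ 0.286

With I = (2/5)MR², the ratio k = I/(MR²) is 0.4.
With ω = v/R, KE_trans = ½Mv² and KE_rot = ½Iω² = ½kMv², so KE_total = ½(1+k)Mv².
The rotational fraction is therefore k/(1+k) = 0.4/1.4 ≈ 0.286.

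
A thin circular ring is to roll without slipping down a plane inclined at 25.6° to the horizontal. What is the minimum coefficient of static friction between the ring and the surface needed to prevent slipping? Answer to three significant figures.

μ_min ≈ 0.240

For this body I = MR², i.e. k = I/(MR²) = 1.
Translational: Mg sinθ − f = Ma. Rotational about the CM: fR = Iα = kMRa, so f = kMa.
These give a = g sinθ/(1+k) and the required friction f = kMg sinθ/(1+k).
With N = Mg cosθ, the no-slip condition f ≤ μN gives μ_min = f/N = k tanθ/(1+k).
μ_min = 1 × tan25.6° / 2 ≈ 0.240.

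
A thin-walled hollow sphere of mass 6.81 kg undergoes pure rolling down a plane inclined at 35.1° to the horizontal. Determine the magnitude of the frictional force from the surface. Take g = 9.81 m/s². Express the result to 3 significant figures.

With I = (2/3)MR², the ratio k = I/(MR²) is 2/3.
Translational: Mg sinθ − f = Ma. Rotational about the CM: fR = Iα = kMRa, so f = kMa.
Combining, a = g sinθ/(1+k) and f = kMa = kMg sinθ/(1+k).
f = (2/3) × 6.81 × 9.81 × sin35.1° / 1.667 ≈ 15.4 N.

f ≈ 15.4 N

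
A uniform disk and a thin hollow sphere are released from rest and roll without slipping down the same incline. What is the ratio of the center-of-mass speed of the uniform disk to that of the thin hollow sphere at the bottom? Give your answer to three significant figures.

v_ratio ≈ 1.05

Each satisfies Mgh = ½(1+k)Mv² with k = I/(MR²), so v ∝ 1/√(1+k).
For the uniform disk k = 0.5; for the thin hollow sphere k = 2/3.
v₁/v₂ = √((1+k₂)/(1+k₁)) = √(1.667/1.5) ≈ 1.05.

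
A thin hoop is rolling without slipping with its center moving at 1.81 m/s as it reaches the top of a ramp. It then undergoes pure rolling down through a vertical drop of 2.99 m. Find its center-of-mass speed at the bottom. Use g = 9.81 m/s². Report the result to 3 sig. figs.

v ≈ 5.71 m/s

Here I = MR², so the shape factor k = I/(MR²) = 1.
Pure rolling means v = ωR; then KE = ½Mv² + ½I(v/R)² = ½(1+k)Mv² = Mv².
Conserving energy between top and bottom: Mv² = Mv₀² + Mgh, hence v² = v₀² + 2gh/(1+k).
v = √(1.81² + 2×9.81×2.99/2) = √32.61 ≈ 5.71 m/s.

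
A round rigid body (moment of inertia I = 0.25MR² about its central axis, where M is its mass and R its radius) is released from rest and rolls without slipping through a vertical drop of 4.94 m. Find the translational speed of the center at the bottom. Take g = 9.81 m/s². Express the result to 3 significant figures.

Here I = 0.25MR², so the shape factor k = I/(MR²) = 0.25.
Since it rolls without slipping, ω = v/R and KE = ½Mv² + ½Iω² = ½(1+k)Mv² = (5/8)Mv².
Setting Mgh = (5/8)Mv² gives v = √(2gh/(1+k)) = √(2·9.81·4.94/1.25) ≈ 8.81 m/s.

v ≈ 8.81 m/s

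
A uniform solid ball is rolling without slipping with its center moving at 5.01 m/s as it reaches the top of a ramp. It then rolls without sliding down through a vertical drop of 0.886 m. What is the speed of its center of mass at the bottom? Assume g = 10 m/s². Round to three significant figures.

For this body I = (2/5)MR², i.e. k = I/(MR²) = 0.4.
Rolling without slipping gives ω = v/R, so the total kinetic energy is ½Mv² + ½Iω² = ½(1+k)Mv² = (7/10)Mv².
Conserving energy between top and bottom: (7/10)Mv² = (7/10)Mv₀² + Mgh, hence v² = v₀² + 2gh/(1+k).
v = √(5.01² + 2×10×0.886/1.4) = √37.76 ≈ 6.14 m/s.

v ≈ 6.14 m/s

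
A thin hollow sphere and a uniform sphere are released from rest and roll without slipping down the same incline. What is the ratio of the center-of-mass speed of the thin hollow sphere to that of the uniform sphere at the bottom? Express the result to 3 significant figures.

Each satisfies Mgh = ½(1+k)Mv² with k = I/(MR²), so v ∝ 1/√(1+k).
For the thin hollow sphere k = 2/3; for the uniform sphere k = 0.4.
v₁/v₂ = √((1+k₂)/(1+k₁)) = √(1.4/1.667) ≈ 0.917.

v_ratio ≈ 0.917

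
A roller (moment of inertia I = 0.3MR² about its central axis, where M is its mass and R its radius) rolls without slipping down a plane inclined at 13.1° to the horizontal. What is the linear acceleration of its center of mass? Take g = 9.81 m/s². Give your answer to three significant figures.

a ≈ 1.71 m/s²

The moment of inertia is 0.3MR², giving k ≡ I/(MR²) = 0.3.
Translational: Mg sinθ − f = Ma. Rotational about the CM: fR = Iα = kMRa, so f = kMa.
Eliminating f: Mg sinθ = (1+k)Ma, so a = g sinθ/(1+k) = 9.81 × sin13.1° / 1.3 ≈ 1.71 m/s².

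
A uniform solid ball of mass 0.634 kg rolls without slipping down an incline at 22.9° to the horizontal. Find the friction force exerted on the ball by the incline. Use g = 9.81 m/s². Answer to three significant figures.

For this body I = (2/5)MR², i.e. k = I/(MR²) = 0.4.
Along the incline Mg sinθ − f = Ma, and torque about the center fR = Iα = kMR²(a/R) gives f = kMa.
Combining, a = g sinθ/(1+k) and f = kMa = kMg sinθ/(1+k).
f = 0.4 × 0.634 × 9.81 × sin22.9° / 1.4 ≈ 0.691 N.

f ≈ 0.691 N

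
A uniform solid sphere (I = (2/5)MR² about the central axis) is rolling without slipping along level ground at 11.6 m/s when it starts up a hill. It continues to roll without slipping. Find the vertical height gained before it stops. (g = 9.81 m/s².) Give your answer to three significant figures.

h ≈ 9.60 m

The moment of inertia is (2/5)MR², giving k ≡ I/(MR²) = 0.4.
Since it rolls without slipping, ω = v/R and KE = ½Mv² + ½Iω² = ½(1+k)Mv² = (7/10)Mv².
At the top the kinetic energy is zero, so (7/10)Mv₀² = Mgh.
Thus h = (1+k)v₀²/(2g) = 1.4 × 11.6² / (2 × 9.81) ≈ 9.60 m.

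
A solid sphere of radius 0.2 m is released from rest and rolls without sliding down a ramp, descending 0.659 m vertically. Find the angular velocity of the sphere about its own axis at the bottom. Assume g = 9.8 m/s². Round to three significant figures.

For this body I = (2/5)MR², i.e. k = I/(MR²) = 0.4.
Pure rolling means v = ωR; then KE = ½Mv² + ½I(v/R)² = ½(1+k)Mv² = (7/10)Mv².
Energy conservation Mgh = ½(1+k)Mv² gives v = √(2gh/(1+k)) = √(2 × 9.8 × 0.659 / 1.4) = 3.037 m/s.
Then ω = v/R = 3.037 / 0.2 ≈ 15.2 rad/s.

ω ≈ 15.2 rad/s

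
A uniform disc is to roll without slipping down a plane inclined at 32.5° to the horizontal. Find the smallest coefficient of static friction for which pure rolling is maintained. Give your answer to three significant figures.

μ_min ≈ 0.212

With I = (1/2)MR², the ratio k = I/(MR²) is 0.5.
Newton's second law down the slope: Mg sinθ − f = Ma. The torque equation fR = Iα (with α = a/R) gives f = kMa.
These give a = g sinθ/(1+k) and the required friction f = kMg sinθ/(1+k).
With N = Mg cosθ, the no-slip condition f ≤ μN gives μ_min = f/N = k tanθ/(1+k).
μ_min = 0.5 × tan32.5° / 1.5 ≈ 0.212.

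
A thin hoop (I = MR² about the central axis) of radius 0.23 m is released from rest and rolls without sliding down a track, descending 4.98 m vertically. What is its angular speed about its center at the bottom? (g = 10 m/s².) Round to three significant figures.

Here I = MR², so the shape factor k = I/(MR²) = 1.
Pure rolling means v = ωR; then KE = ½Mv² + ½I(v/R)² = ½(1+k)Mv² = Mv².
Energy conservation Mgh = ½(1+k)Mv² gives v = √(2gh/(1+k)) = √(2 × 10 × 4.98 / 2) = 7.057 m/s.
The angular speed follows from ω = v/R = 7.057/0.23 ≈ 30.7 rad/s.

ω ≈ 30.7 rad/s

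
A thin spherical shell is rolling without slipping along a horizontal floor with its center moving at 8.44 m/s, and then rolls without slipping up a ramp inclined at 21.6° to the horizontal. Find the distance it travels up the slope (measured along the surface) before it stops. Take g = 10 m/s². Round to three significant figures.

Here I = (2/3)MR², so the shape factor k = I/(MR²) = 2/3.
Since it rolls without slipping, ω = v/R and KE = ½Mv² + ½Iω² = ½(1+k)Mv² = (5/6)Mv².
Setting this equal to Mgh gives the vertical rise h = (1+k)v₀²/(2g) = 1.667×8.44²/(2×10) = 5.936 m.
The distance along the slope is d = h/sinθ = 5.936/sin21.6° ≈ 16.1 m.

d ≈ 16.1 m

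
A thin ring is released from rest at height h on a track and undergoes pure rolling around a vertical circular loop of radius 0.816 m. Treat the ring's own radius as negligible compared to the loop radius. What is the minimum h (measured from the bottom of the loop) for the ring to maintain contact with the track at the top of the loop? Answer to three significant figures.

For this body I = MR², i.e. k = I/(MR²) = 1.
At the top, contact is just lost when gravity alone supplies the centripetal force: Mg = Mv_top²/r, i.e. v_top² = gr.
With ω = v/R, the kinetic energy at speed v is ½(1+k)Mv² = Mv².
Energy conservation from release (height h) to the top (height 2r): Mgh = Mg(2r) + M·gr.
Thus h_min = 2r + (1+k)r/2 = r(2 + 2/2) = 0.816 × 3 ≈ 2.45 m.

h_min ≈ 2.45 m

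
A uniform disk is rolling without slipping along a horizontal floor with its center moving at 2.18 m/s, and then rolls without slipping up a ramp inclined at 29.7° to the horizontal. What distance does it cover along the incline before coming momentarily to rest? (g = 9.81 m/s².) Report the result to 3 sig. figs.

d ≈ 0.733 m

For this body I = (1/2)MR², i.e. k = I/(MR²) = 0.5.
The rolling condition ω = v/R makes the rotational term ½I(v/R)² = ½kMv², so KE_total = ½(1+k)Mv² = (3/4)Mv².
Setting this equal to Mgh gives the vertical rise h = (1+k)v₀²/(2g) = 1.5×2.18²/(2×9.81) = 0.3633 m.
Along the incline, d = h/sinθ = 0.3633/sin29.7° ≈ 0.733 m.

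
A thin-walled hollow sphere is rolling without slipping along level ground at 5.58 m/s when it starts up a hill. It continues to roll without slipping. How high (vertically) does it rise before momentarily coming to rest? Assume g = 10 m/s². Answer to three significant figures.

The moment of inertia is (2/3)MR², giving k ≡ I/(MR²) = 2/3.
Since it rolls without slipping, ω = v/R and KE = ½Mv² + ½Iω² = ½(1+k)Mv² = (5/6)Mv².
All of this converts to potential energy at the highest point: (5/6)Mv₀² = Mgh.
Thus h = (1+k)v₀²/(2g) = 1.667 × 5.58² / (2 × 10) ≈ 2.59 m.

h ≈ 2.59 m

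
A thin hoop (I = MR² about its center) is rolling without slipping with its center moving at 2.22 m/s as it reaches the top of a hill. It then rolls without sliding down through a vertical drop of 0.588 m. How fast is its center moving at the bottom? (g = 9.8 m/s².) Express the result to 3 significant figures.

v ≈ 3.27 m/s

For this body I = MR², i.e. k = I/(MR²) = 1.
Rolling without slipping gives ω = v/R, so the total kinetic energy is ½Mv² + ½Iω² = ½(1+k)Mv² = Mv².
Conserving energy between top and bottom: Mv² = Mv₀² + Mgh, hence v² = v₀² + 2gh/(1+k).
v = √(2.22² + 2×9.8×0.588/2) = √10.69 ≈ 3.27 m/s.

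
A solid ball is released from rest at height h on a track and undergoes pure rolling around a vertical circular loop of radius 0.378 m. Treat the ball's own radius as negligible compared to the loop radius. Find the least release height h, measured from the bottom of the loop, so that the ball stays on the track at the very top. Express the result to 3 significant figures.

h_min ≈ 1.02 m

With I = (2/5)MR², the ratio k = I/(MR²) is 0.4.
At the top of the loop, the minimum-contact condition is Mg = Mv_top²/r, so v_top² = gr.
With ω = v/R, the kinetic energy at speed v is ½(1+k)Mv² = (7/10)Mv².
Energy conservation from release (height h) to the top (height 2r): Mgh = Mg(2r) + (7/10)M·gr.
Thus h_min = 2r + (1+k)r/2 = r(2 + 1.4/2) = 0.378 × 2.7 ≈ 1.02 m.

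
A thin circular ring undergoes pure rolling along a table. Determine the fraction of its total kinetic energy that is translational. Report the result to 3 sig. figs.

fraction ≈ 0.500

Here I = MR², so the shape factor k = I/(MR²) = 1.
With ω = v/R, KE_trans = ½Mv² and KE_rot = ½Iω² = ½kMv², so KE_total = ½(1+k)Mv².
The translational fraction is therefore 1/(1+k) = 1/2 ≈ 0.500.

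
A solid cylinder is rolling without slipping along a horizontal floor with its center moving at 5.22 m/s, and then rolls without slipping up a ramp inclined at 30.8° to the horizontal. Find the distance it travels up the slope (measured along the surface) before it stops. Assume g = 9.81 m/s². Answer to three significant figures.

d ≈ 4.07 m

The moment of inertia is (1/2)MR², giving k ≡ I/(MR²) = 0.5.
The rolling condition ω = v/R makes the rotational term ½I(v/R)² = ½kMv², so KE_total = ½(1+k)Mv² = (3/4)Mv².
Setting this equal to Mgh gives the vertical rise h = (1+k)v₀²/(2g) = 1.5×5.22²/(2×9.81) = 2.083 m.
Along the incline, d = h/sinθ = 2.083/sin30.8° ≈ 4.07 m.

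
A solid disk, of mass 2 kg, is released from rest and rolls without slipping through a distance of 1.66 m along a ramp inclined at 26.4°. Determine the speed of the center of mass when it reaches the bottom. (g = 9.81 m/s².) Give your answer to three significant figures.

v ≈ 3.11 m/s

Here I = (1/2)MR², so the shape factor k = I/(MR²) = 0.5.
Since it rolls without slipping, ω = v/R and KE = ½Mv² + ½Iω² = ½(1+k)Mv² = (3/4)Mv².
The vertical drop is h = L sinθ = 1.66 × sin26.4° = 0.7381 m.
Setting Mgh = (3/4)Mv² gives v = √(2gh/(1+k)) = √(2·9.81·0.7381/1.5) ≈ 3.11 m/s.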